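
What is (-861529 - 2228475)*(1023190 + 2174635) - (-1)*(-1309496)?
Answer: -9881293350796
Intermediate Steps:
(-861529 - 2228475)*(1023190 + 2174635) - (-1)*(-1309496) = -3090004*3197825 - 1*1309496 = -9881292041300 - 1309496 = -9881293350796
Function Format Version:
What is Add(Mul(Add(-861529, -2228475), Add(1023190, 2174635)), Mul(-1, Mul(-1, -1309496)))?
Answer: -9881293350796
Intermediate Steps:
Add(Mul(Add(-861529, -2228475), Add(1023190, 2174635)), Mul(-1, Mul(-1, -1309496))) = Add(Mul(-3090004, 3197825), Mul(-1, 1309496)) = Add(-9881292041300, -1309496) = -9881293350796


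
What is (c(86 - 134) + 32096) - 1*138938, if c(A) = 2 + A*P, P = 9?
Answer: -107272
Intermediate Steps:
c(A) = 2 + 9*A (c(A) = 2 + A*9 = 2 + 9*A)
(c(86 - 134) + 32096) - 1*138938 = ((2 + 9*(86 - 134)) + 32096) - 1*138938 = ((2 + 9*(-48)) + 32096) - 138938 = ((2 - 432) + 32096) - 138938 = (-430 + 32096) - 138938 = 31666 - 138938 = -107272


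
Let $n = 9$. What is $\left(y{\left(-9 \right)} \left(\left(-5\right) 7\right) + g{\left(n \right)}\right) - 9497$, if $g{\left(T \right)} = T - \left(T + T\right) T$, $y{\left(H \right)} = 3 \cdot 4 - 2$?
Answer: $-10000$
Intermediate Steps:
$y{\left(H \right)} = 10$ ($y{\left(H \right)} = 12 - 2 = 10$)
$g{\left(T \right)} = T - 2 T^{2}$ ($g{\left(T \right)} = T - 2 T T = T - 2 T^{2}$)
$\left(y{\left(-9 \right)} \left(\left(-5\right) 7\right) + g{\left(n \right)}\right) - 9497 = \left(10 \left(\left(-5\right) 7\right) + 9 \left(1 - 18\right)\right) - 9497 = \left(10 \left(-35\right) + 9 \left(1 - 18\right)\right) - 9497 = \left(-350 + 9 \left(-17\right)\right) - 9497 = \left(-350 - 153\right) - 9497 = -503 - 9497 = -10000$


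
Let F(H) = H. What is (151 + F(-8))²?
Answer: 20449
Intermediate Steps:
(151 + F(-8))² = (151 - 8)² = 143² = 20449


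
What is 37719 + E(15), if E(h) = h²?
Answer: 37944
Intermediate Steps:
37719 + E(15) = 37719 + 15² = 37719 + 225 = 37944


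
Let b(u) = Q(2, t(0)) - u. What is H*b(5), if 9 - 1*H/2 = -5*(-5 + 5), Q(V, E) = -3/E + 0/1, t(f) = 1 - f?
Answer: -144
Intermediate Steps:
Q(V, E) = -3/E (Q(V, E) = -3/E + 0*1 = -3/E + 0 = -3/E)
b(u) = -3 - u (b(u) = -3/(1 - 1*0) - u = -3/(1 + 0) - u = -3/1 - u = -3*1 - u = -3 - u)
H = 18 (H = 18 - (-10)*(-5 + 5) = 18 - (-10)*0 = 18 - 2*0 = 18 + 0 = 18)
H*b(5) = 18*(-3 - 1*5) = 18*(-3 - 5) = 18*(-8) = -144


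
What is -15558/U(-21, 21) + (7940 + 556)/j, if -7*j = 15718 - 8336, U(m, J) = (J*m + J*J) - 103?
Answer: 54361770/380173 ≈ 142.99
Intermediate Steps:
U(m, J) = -103 + J² + J*m (U(m, J) = (J*m + J²) - 103 = (J² + J*m) - 103 = -103 + J² + J*m)
j = -7382/7 (j = -(15718 - 8336)/7 = -⅐*7382 = -7382/7 ≈ -1054.6)
-15558/U(-21, 21) + (7940 + 556)/j = -15558/(-103 + 21² + 21*(-21)) + (7940 + 556)/(-7382/7) = -15558/(-103 + 441 - 441) + 8496*(-7/7382) = -15558/(-103) - 29736/3691 = -15558*(-1/103) - 29736/3691 = 15558/103 - 29736/3691 = 54361770/380173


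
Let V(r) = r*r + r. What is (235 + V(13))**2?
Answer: 173889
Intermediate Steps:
V(r) = r + r**2 (V(r) = r**2 + r = r + r**2)
(235 + V(13))**2 = (235 + 13*(1 + 13))**2 = (235 + 13*14)**2 = (235 + 182)**2 = 417**2 = 173889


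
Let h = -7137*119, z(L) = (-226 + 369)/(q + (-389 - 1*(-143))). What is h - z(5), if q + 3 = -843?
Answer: -71341441/84 ≈ -8.4930e+5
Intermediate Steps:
q = -846 (q = -3 - 843 = -846)
z(L) = -11/84 (z(L) = (-226 + 369)/(-846 + (-389 - 1*(-143))) = 143/(-846 + (-389 + 143)) = 143/(-846 - 246) = 143/(-1092) = 143*(-1/1092) = -11/84)
h = -849303
h - z(5) = -849303 - 1*(-11/84) = -849303 + 11/84 = -71341441/84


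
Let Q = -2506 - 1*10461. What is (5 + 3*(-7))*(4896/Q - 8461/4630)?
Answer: 1059058136/30018605 ≈ 35.280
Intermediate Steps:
Q = -12967 (Q = -2506 - 10461 = -12967)
(5 + 3*(-7))*(4896/Q - 8461/4630) = (5 + 3*(-7))*(4896/(-12967) - 8461/4630) = (5 - 21)*(4896*(-1/12967) - 8461*1/4630) = -16*(-4896/12967 - 8461/4630) = -16*(-132382267/60037210) = 1059058136/30018605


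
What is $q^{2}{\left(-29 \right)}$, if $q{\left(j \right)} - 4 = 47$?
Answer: $2601$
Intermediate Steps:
$q{\left(j \right)} = 51$ ($q{\left(j \right)} = 4 + 47 = 51$)
$q^{2}{\left(-29 \right)} = 51^{2} = 2601$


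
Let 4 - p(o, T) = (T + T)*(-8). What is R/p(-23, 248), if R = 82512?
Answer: 6876/331 ≈ 20.773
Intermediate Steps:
p(o, T) = 4 + 16*T (p(o, T) = 4 - (T + T)*(-8) = 4 - 2*T*(-8) = 4 - (-16)*T = 4 + 16*T)
R/p(-23, 248) = 82512/(4 + 16*248) = 82512/(4 + 3968) = 82512/3972 = 82512*(1/3972) = 6876/331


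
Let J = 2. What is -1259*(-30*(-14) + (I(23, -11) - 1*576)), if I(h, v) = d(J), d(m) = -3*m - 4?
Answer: 208994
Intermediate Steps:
d(m) = -4 - 3*m
I(h, v) = -10 (I(h, v) = -4 - 3*2 = -4 - 6 = -10)
-1259*(-30*(-14) + (I(23, -11) - 1*576)) = -1259*(-30*(-14) + (-10 - 1*576)) = -1259*(420 + (-10 - 576)) = -1259*(420 - 586) = -1259*(-166) = 208994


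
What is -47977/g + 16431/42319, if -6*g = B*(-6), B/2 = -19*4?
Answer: 2032836175/6432488 ≈ 316.03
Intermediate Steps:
B = -152 (B = 2*(-19*4) = 2*(-76) = -152)
g = -152 (g = -(-76)*(-6)/3 = -1/6*912 = -152)
-47977/g + 16431/42319 = -47977/(-152) + 16431/42319 = -47977*(-1/152) + 16431*(1/42319) = 47977/152 + 16431/42319 = 2032836175/6432488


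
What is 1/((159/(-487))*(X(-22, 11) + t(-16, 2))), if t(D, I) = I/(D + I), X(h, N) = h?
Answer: 3409/24645 ≈ 0.13832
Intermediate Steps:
1/((159/(-487))*(X(-22, 11) + t(-16, 2))) = 1/((159/(-487))*(-22 + 2/(-16 + 2))) = 1/((159*(-1/487))*(-22 + 2/(-14))) = 1/(-159*(-22 + 2*(-1/14))/487) = 1/(-159*(-22 - ⅐)/487) = 1/(-159/487*(-155/7)) = 1/(24645/3409) = 3409/24645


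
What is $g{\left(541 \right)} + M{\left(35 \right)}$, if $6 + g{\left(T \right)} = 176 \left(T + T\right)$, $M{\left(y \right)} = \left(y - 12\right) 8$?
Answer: $190610$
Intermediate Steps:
$M{\left(y \right)} = -96 + 8 y$ ($M{\left(y \right)} = \left(-12 + y\right) 8 = -96 + 8 y$)
$g{\left(T \right)} = -6 + 352 T$ ($g{\left(T \right)} = -6 + 176 \left(T + T\right) = -6 + 176 \cdot 2 T = -6 + 352 T$)
$g{\left(541 \right)} + M{\left(35 \right)} = \left(-6 + 352 \cdot 541\right) + \left(-96 + 8 \cdot 35\right) = \left(-6 + 190432\right) + \left(-96 + 280\right) = 190426 + 184 = 190610$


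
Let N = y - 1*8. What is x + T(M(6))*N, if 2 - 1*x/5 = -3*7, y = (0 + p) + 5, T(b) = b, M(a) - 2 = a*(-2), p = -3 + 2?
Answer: 155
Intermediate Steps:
p = -1
M(a) = 2 - 2*a (M(a) = 2 + a*(-2) = 2 - 2*a)
y = 4 (y = (0 - 1) + 5 = -1 + 5 = 4)
N = -4 (N = 4 - 1*8 = 4 - 8 = -4)
x = 115 (x = 10 - (-15)*7 = 10 - 5*(-21) = 10 + 105 = 115)
x + T(M(6))*N = 115 + (2 - 2*6)*(-4) = 115 + (2 - 12)*(-4) = 115 - 10*(-4) = 115 + 40 = 155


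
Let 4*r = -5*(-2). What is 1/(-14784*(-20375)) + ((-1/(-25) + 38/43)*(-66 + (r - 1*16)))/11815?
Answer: -190237313143/30607069416000 ≈ -0.0062155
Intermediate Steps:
r = 5/2 (r = (-5*(-2))/4 = (1/4)*10 = 5/2 ≈ 2.5000)
1/(-14784*(-20375)) + ((-1/(-25) + 38/43)*(-66 + (r - 1*16)))/11815 = 1/(-14784*(-20375)) + ((-1/(-25) + 38/43)*(-66 + (5/2 - 1*16)))/11815 = -1/14784*(-1/20375) + ((-1*(-1/25) + 38*(1/43))*(-66 + (5/2 - 16)))*(1/11815) = 1/301224000 + ((1/25 + 38/43)*(-66 - 27/2))*(1/11815) = 1/301224000 + ((993/1075)*(-159/2))*(1/11815) = 1/301224000 - 157887/2150*1/11815 = 1/301224000 - 157887/25402250 = -190237313143/30607069416000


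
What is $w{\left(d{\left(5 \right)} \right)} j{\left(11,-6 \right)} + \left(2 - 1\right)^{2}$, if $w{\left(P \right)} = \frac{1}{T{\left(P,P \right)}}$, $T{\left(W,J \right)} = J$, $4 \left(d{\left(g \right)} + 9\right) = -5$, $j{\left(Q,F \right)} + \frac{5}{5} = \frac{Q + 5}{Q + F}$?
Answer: $\frac{161}{205} \approx 0.78537$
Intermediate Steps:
$j{\left(Q,F \right)} = -1 + \frac{5 + Q}{F + Q}$ ($j{\left(Q,F \right)} = -1 + \frac{Q + 5}{Q + F} = -1 + \frac{5 + Q}{F + Q}$)
$d{\left(g \right)} = - \frac{41}{4}$ ($d{\left(g \right)} = -9 + \frac{1}{4} \left(-5\right) = -9 - \frac{5}{4} = - \frac{41}{4}$)
$w{\left(P \right)} = \frac{1}{P}$
$w{\left(d{\left(5 \right)} \right)} j{\left(11,-6 \right)} + \left(2 - 1\right)^{2} = \frac{\frac{1}{-6 + 11} \left(5 - -6\right)}{- \frac{41}{4}} + \left(2 - 1\right)^{2} = - \frac{4 \frac{5 + 6}{5}}{41} + 1^{2} = - \frac{4 \cdot \frac{1}{5} \cdot 11}{41} + 1 = \left(- \frac{4}{41}\right) \frac{11}{5} + 1 = - \frac{44}{205} + 1 = \frac{161}{205}$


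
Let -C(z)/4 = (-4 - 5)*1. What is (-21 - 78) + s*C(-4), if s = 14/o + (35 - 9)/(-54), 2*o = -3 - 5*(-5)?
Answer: -2327/33 ≈ -70.515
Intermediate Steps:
o = 11 (o = (-3 - 5*(-5))/2 = (-3 + 25)/2 = (1/2)*22 = 11)
C(z) = 36 (C(z) = -4*(-4 - 5) = -(-36) = -4*(-9) = 36)
s = 235/297 (s = 14/11 + (35 - 9)/(-54) = 14*(1/11) + 26*(-1/54) = 14/11 - 13/27 = 235/297 ≈ 0.79125)
(-21 - 78) + s*C(-4) = (-21 - 78) + (235/297)*36 = -99 + 940/33 = -2327/33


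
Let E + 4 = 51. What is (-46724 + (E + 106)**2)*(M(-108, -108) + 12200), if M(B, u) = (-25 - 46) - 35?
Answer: -281971610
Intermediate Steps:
E = 47 (E = -4 + 51 = 47)
M(B, u) = -106 (M(B, u) = -71 - 35 = -106)
(-46724 + (E + 106)**2)*(M(-108, -108) + 12200) = (-46724 + (47 + 106)**2)*(-106 + 12200) = (-46724 + 153**2)*12094 = (-46724 + 23409)*12094 = -23315*12094 = -281971610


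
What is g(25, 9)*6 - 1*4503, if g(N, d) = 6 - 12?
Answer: -4539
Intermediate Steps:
g(N, d) = -6
g(25, 9)*6 - 1*4503 = -6*6 - 1*4503 = -36 - 4503 = -4539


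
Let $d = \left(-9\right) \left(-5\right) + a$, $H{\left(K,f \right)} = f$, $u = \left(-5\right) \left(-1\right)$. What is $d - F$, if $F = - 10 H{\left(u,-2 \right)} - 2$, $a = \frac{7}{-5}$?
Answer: $\frac{128}{5} \approx 25.6$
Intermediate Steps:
$u = 5$
$a = - \frac{7}{5}$ ($a = 7 \left(- \frac{1}{5}\right) = - \frac{7}{5} \approx -1.4$)
$F = 18$ ($F = \left(-10\right) \left(-2\right) - 2 = 20 - 2 = 18$)
$d = \frac{218}{5}$ ($d = \left(-9\right) \left(-5\right) - \frac{7}{5} = 45 - \frac{7}{5} = \frac{218}{5} \approx 43.6$)
$d - F = \frac{218}{5} - 18 = \frac{128}{5}$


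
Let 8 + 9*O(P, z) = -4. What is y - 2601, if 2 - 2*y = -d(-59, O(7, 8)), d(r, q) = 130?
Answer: -2535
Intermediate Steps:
O(P, z) = -4/3 (O(P, z) = -8/9 + (⅑)*(-4) = -8/9 - 4/9 = -4/3)
y = 66 (y = 1 - (-1)*130/2 = 1 - ½*(-130) = 1 + 65 = 66)
y - 2601 = 66 - 2601 = -2535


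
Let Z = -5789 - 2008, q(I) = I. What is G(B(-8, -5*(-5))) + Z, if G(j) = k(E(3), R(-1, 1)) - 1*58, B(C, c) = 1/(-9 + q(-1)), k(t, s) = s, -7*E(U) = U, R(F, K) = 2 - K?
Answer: -7854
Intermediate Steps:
E(U) = -U/7
B(C, c) = -⅒ (B(C, c) = 1/(-9 - 1) = 1/(-10) = -⅒)
G(j) = -57 (G(j) = (2 - 1*1) - 1*58 = (2 - 1) - 58 = 1 - 58 = -57)
Z = -7797
G(B(-8, -5*(-5))) + Z = -57 - 7797 = -7854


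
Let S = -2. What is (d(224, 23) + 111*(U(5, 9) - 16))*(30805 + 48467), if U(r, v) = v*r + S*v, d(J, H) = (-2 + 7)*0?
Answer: 96791112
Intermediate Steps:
d(J, H) = 0 (d(J, H) = 5*0 = 0)
U(r, v) = -2*v + r*v (U(r, v) = v*r - 2*v = r*v - 2*v = -2*v + r*v)
(d(224, 23) + 111*(U(5, 9) - 16))*(30805 + 48467) = (0 + 111*(9*(-2 + 5) - 16))*(30805 + 48467) = (0 + 111*(9*3 - 16))*79272 = (0 + 111*(27 - 16))*79272 = (0 + 111*11)*79272 = (0 + 1221)*79272 = 1221*79272 = 96791112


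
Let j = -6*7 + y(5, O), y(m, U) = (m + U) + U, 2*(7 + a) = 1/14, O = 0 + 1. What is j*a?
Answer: 975/4 ≈ 243.75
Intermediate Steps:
O = 1
a = -195/28 (a = -7 + (1/2)/14 = -7 + (1/2)*(1/14) = -7 + 1/28 = -195/28 ≈ -6.9643)
y(m, U) = m + 2*U (y(m, U) = (U + m) + U = m + 2*U)
j = -35 (j = -6*7 + (5 + 2*1) = -42 + (5 + 2) = -42 + 7 = -35)
j*a = -35*(-195/28) = 975/4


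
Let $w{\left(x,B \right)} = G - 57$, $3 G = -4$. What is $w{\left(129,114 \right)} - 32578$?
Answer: $- \frac{97909}{3} \approx -32636.0$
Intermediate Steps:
$G = - \frac{4}{3}$ ($G = \frac{1}{3} \left(-4\right) = - \frac{4}{3} \approx -1.3333$)
$w{\left(x,B \right)} = - \frac{175}{3}$ ($w{\left(x,B \right)} = - \frac{4}{3} - 57 = - \frac{175}{3}$)
$w{\left(129,114 \right)} - 32578 = - \frac{175}{3} - 32578 = - \frac{97909}{3}$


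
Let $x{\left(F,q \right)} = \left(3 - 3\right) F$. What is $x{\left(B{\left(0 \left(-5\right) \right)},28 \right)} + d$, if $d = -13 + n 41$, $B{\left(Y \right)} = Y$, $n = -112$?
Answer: $-4605$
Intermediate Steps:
$x{\left(F,q \right)} = 0$ ($x{\left(F,q \right)} = 0 F = 0$)
$d = -4605$ ($d = -13 - 4592 = -4605$)
$x{\left(B{\left(0 \left(-5\right) \right)},28 \right)} + d = 0 - 4605 = -4605$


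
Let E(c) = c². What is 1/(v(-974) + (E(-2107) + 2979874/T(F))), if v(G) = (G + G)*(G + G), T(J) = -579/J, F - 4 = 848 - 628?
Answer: 579/4100082811 ≈ 1.4122e-7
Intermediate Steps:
F = 224 (F = 4 + (848 - 628) = 4 + 220 = 224)
v(G) = 4*G² (v(G) = (2*G)*(2*G) = 4*G²)
1/(v(-974) + (E(-2107) + 2979874/T(F))) = 1/(4*(-974)² + ((-2107)² + 2979874/((-579/224)))) = 1/(4*948676 + (4439449 + 2979874/((-579*1/224)))) = 1/(3794704 + (4439449 + 2979874/(-579/224))) = 1/(3794704 + (4439449 + 2979874*(-224/579))) = 1/(3794704 + (4439449 - 667491776/579)) = 1/(3794704 + 1902949195/579) = 1/(4100082811/579) = 579/4100082811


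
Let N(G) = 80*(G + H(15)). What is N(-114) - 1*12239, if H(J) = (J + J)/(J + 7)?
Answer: -233749/11 ≈ -21250.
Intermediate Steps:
H(J) = 2*J/(7 + J) (H(J) = (2*J)/(7 + J) = 2*J/(7 + J))
N(G) = 1200/11 + 80*G (N(G) = 80*(G + 2*15/(7 + 15)) = 80*(G + 2*15/22) = 80*(G + 2*15*(1/22)) = 80*(G + 15/11) = 80*(15/11 + G) = 1200/11 + 80*G)
N(-114) - 1*12239 = (1200/11 + 80*(-114)) - 1*12239 = (1200/11 - 9120) - 12239 = -99120/11 - 12239 = -233749/11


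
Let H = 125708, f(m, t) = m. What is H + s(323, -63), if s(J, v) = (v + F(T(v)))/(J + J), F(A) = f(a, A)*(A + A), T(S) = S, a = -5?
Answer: 81207935/646 ≈ 1.2571e+5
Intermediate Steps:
F(A) = -10*A (F(A) = -5*(A + A) = -10*A)
s(J, v) = -9*v/(2*J) (s(J, v) = (v - 10*v)/(J + J) = (-9*v)/((2*J)) = (-9*v)*(1/(2*J)) = -9*v/(2*J))
H + s(323, -63) = 125708 - 9/2*(-63)/323 = 125708 - 9/2*(-63)*1/323 = 125708 + 567/646 = 81207935/646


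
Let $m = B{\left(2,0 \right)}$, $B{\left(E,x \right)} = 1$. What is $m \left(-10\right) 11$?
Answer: $-110$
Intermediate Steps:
$m = 1$
$m \left(-10\right) 11 = 1 \left(-10\right) 11 = \left(-10\right) 11 = -110$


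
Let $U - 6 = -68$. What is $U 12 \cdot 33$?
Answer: $-24552$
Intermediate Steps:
$U = -62$ ($U = 6 - 68 = -62$)
$U 12 \cdot 33 = \left(-62\right) 12 \cdot 33 = \left(-744\right) 33 = -24552$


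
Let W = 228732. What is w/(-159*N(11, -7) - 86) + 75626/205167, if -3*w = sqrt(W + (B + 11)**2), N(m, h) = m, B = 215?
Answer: 75626/205167 + 16*sqrt(1093)/5505 ≈ 0.46470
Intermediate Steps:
w = -16*sqrt(1093)/3 (w = -sqrt(228732 + (215 + 11)**2)/3 = -sqrt(228732 + 226**2)/3 = -sqrt(228732 + 51076)/3 = -16*sqrt(1093)/3 ≈ -176.32)
w/(-159*N(11, -7) - 86) + 75626/205167 = (-16*sqrt(1093)/3)/(-159*11 - 86) + 75626/205167 = (-16*sqrt(1093)/3)/(-1749 - 86) + 75626*(1/205167) = -16*sqrt(1093)/3/(-1835) + 75626/205167 = -16*sqrt(1093)/3*(-1/1835) + 75626/205167 = 16*sqrt(1093)/5505 + 75626/205167 = 75626/205167 + 16*sqrt(1093)/5505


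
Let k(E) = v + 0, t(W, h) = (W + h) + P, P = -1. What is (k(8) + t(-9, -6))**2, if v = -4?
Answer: 400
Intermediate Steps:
t(W, h) = -1 + W + h (t(W, h) = (W + h) - 1 = -1 + W + h)
k(E) = -4 (k(E) = -4 + 0 = -4)
(k(8) + t(-9, -6))**2 = (-4 + (-1 - 9 - 6))**2 = (-4 - 16)**2 = (-20)**2 = 400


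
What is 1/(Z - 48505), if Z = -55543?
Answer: -1/104048 ≈ -9.6109e-6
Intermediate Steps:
1/(Z - 48505) = 1/(-55543 - 48505) = 1/(-104048) = -1/104048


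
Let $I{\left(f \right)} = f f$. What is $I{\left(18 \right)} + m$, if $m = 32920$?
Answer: $33244$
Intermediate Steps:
$I{\left(f \right)} = f^{2}$
$I{\left(18 \right)} + m = 18^{2} + 32920 = 324 + 32920 = 33244$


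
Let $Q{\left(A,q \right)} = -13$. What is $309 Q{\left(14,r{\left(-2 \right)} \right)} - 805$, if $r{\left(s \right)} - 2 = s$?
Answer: $-4822$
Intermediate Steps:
$r{\left(s \right)} = 2 + s$
$309 Q{\left(14,r{\left(-2 \right)} \right)} - 805 = 309 \left(-13\right) - 805 = -4017 - 805 = -4822$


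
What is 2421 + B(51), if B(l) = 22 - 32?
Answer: 2411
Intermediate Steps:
B(l) = -10
2421 + B(51) = 2421 - 10 = 2411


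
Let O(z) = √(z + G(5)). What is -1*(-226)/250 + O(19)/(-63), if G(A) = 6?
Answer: 6494/7875 ≈ 0.82463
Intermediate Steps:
O(z) = √(6 + z) (O(z) = √(z + 6) = √(6 + z))
-1*(-226)/250 + O(19)/(-63) = -1*(-226)/250 + √(6 + 19)/(-63) = 226*(1/250) + √25*(-1/63) = 113/125 + 5*(-1/63) = 113/125 - 5/63 = 6494/7875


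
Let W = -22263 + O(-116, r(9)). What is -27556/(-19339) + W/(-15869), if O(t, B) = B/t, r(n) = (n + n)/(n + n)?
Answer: 1212871525/428907332 ≈ 2.8278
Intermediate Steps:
r(n) = 1 (r(n) = (2*n)/((2*n)) = (2*n)*(1/(2*n)) = 1)
W = -2582509/116 (W = -22263 + 1/(-116) = -22263 + 1*(-1/116) = -22263 - 1/116 = -2582509/116 ≈ -22263.)
-27556/(-19339) + W/(-15869) = -27556/(-19339) - 2582509/116/(-15869) = -27556*(-1/19339) - 2582509/116*(-1/15869) = 332/233 + 2582509/1840804 = 1212871525/428907332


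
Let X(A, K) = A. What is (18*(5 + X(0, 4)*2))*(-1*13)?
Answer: -1170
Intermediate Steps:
(18*(5 + X(0, 4)*2))*(-1*13) = (18*(5 + 0*2))*(-1*13) = (18*(5 + 0))*(-13) = (18*5)*(-13) = 90*(-13) = -1170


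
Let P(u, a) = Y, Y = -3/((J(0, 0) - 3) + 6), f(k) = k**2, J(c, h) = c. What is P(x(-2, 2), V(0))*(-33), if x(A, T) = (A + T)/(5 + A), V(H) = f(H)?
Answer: 33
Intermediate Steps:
V(H) = H**2
x(A, T) = (A + T)/(5 + A)
Y = -1 (Y = -3/((0 - 3) + 6) = -3/(-3 + 6) = -3/3 = -3*1/3 = -1)
P(u, a) = -1
P(x(-2, 2), V(0))*(-33) = -1*(-33) = 33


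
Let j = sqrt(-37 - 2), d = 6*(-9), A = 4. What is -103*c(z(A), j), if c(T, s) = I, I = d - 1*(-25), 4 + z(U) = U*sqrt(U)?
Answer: 2987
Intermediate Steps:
d = -54
z(U) = -4 + U**(3/2) (z(U) = -4 + U*sqrt(U) = -4 + U**(3/2))
j = I*sqrt(39) (j = sqrt(-39) = I*sqrt(39) ≈ 6.245*I)
I = -29 (I = -54 - 1*(-25) = -54 + 25 = -29)
c(T, s) = -29
-103*c(z(A), j) = -103*(-29) = 2987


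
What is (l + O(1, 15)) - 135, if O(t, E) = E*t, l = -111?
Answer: -231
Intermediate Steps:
(l + O(1, 15)) - 135 = (-111 + 15*1) - 135 = (-111 + 15) - 135 = -96 - 135 = -231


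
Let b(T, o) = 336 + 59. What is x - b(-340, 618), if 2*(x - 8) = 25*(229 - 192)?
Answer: 151/2 ≈ 75.500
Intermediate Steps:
b(T, o) = 395
x = 941/2 (x = 8 + (25*(229 - 192))/2 = 8 + (25*37)/2 = 8 + (½)*925 = 8 + 925/2 = 941/2 ≈ 470.50)
x - b(-340, 618) = 941/2 - 1*395 = 941/2 - 395 = 151/2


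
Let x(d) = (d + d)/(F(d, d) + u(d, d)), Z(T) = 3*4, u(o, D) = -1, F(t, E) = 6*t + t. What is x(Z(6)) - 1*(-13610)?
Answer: 1129654/83 ≈ 13610.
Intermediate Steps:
F(t, E) = 7*t
Z(T) = 12
x(d) = 2*d/(-1 + 7*d) (x(d) = (d + d)/(7*d - 1) = (2*d)/(-1 + 7*d) = 2*d/(-1 + 7*d))
x(Z(6)) - 1*(-13610) = 2*12/(-1 + 7*12) - 1*(-13610) = 2*12/(-1 + 84) + 13610 = 2*12/83 + 13610 = 2*12*(1/83) + 13610 = 24/83 + 13610 = 1129654/83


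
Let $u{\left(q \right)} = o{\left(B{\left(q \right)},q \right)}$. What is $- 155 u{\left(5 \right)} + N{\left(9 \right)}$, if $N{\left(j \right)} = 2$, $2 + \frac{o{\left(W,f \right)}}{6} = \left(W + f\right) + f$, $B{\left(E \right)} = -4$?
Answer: $-3718$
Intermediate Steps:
$o{\left(W,f \right)} = -12 + 6 W + 12 f$ ($o{\left(W,f \right)} = -12 + 6 \left(\left(W + f\right) + f\right) = -12 + 6 \left(W + 2 f\right) = -12 + \left(6 W + 12 f\right) = -12 + 6 W + 12 f$)
$u{\left(q \right)} = -36 + 12 q$ ($u{\left(q \right)} = -12 + 6 \left(-4\right) + 12 q = -12 - 24 + 12 q = -36 + 12 q$)
$- 155 u{\left(5 \right)} + N{\left(9 \right)} = - 155 \left(-36 + 12 \cdot 5\right) + 2 = - 155 \left(-36 + 60\right) + 2 = \left(-155\right) 24 + 2 = -3720 + 2 = -3718$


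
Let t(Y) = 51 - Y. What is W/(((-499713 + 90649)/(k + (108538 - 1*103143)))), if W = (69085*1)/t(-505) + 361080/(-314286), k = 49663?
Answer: -98699209045345/5956756424752 ≈ -16.569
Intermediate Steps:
W = 3585281305/29123836 (W = (69085*1)/(51 - 1*(-505)) + 361080/(-314286) = 69085/(51 + 505) + 361080*(-1/314286) = 69085/556 - 60180/52381 = 3585281305/29123836 ≈ 123.10)
W/(((-499713 + 90649)/(k + (108538 - 1*103143)))) = 3585281305/(29123836*(((-499713 + 90649)/(49663 + (108538 - 1*103143))))) = 3585281305/(29123836*((-409064/(49663 + (108538 - 103143))))) = 3585281305/(29123836*((-409064/(49663 + 5395)))) = 3585281305/(29123836*((-409064/55058))) = 3585281305/(29123836*((-409064*1/55058))) = 3585281305/(29123836*(-204532/27529)) = (3585281305/29123836)*(-27529/204532) = -98699209045345/5956756424752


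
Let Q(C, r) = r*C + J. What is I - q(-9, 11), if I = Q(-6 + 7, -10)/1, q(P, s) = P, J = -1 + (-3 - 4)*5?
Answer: -37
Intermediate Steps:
J = -36 (J = -1 - 7*5 = -1 - 35 = -36)
Q(C, r) = -36 + C*r (Q(C, r) = r*C - 36 = C*r - 36 = -36 + C*r)
I = -46 (I = (-36 + (-6 + 7)*(-10))/1 = (-36 + 1*(-10))*1 = (-36 - 10)*1 = -46*1 = -46)
I - q(-9, 11) = -46 - 1*(-9) = -46 + 9 = -37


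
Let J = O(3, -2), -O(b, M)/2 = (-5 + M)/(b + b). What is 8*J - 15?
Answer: 11/3 ≈ 3.6667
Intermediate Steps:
O(b, M) = -(-5 + M)/b (O(b, M) = -2*(-5 + M)/(b + b) = -2*(-5 + M)/(2*b) = -2*(-5 + M)*1/(2*b) = -(-5 + M)/b)
J = 7/3 (J = (5 - 1*(-2))/3 = (5 + 2)/3 = (⅓)*7 = 7/3 ≈ 2.3333)
8*J - 15 = 8*(7/3) - 15 = 56/3 - 15 = 11/3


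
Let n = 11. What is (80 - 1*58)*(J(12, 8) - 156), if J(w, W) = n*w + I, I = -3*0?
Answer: -528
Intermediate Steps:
I = 0
J(w, W) = 11*w (J(w, W) = 11*w + 0 = 11*w)
(80 - 1*58)*(J(12, 8) - 156) = (80 - 1*58)*(11*12 - 156) = (80 - 58)*(132 - 156) = 22*(-24) = -528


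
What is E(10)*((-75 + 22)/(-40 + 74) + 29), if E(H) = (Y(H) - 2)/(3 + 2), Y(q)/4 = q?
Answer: 17727/85 ≈ 208.55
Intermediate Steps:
Y(q) = 4*q
E(H) = -⅖ + 4*H/5 (E(H) = (4*H - 2)/(3 + 2) = (-2 + 4*H)/5 = (-2 + 4*H)*(⅕) = -⅖ + 4*H/5)
E(10)*((-75 + 22)/(-40 + 74) + 29) = (-⅖ + (⅘)*10)*((-75 + 22)/(-40 + 74) + 29) = (-⅖ + 8)*(-53/34 + 29) = 38*(-53*1/34 + 29)/5 = 38*(-53/34 + 29)/5 = (38/5)*(933/34) = 17727/85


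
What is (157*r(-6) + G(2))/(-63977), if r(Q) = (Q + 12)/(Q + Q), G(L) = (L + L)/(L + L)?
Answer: 155/127954 ≈ 0.0012114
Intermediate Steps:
G(L) = 1 (G(L) = (2*L)/((2*L)) = (2*L)*(1/(2*L)) = 1)
r(Q) = (12 + Q)/(2*Q) (r(Q) = (12 + Q)/((2*Q)) = (12 + Q)*(1/(2*Q)) = (12 + Q)/(2*Q))
(157*r(-6) + G(2))/(-63977) = (157*((½)*(12 - 6)/(-6)) + 1)/(-63977) = (157*((½)*(-⅙)*6) + 1)*(-1/63977) = (157*(-½) + 1)*(-1/63977) = (-157/2 + 1)*(-1/63977) = -155/2*(-1/63977) = 155/127954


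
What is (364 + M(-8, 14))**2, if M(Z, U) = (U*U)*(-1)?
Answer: 28224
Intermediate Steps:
M(Z, U) = -U**2 (M(Z, U) = U**2*(-1) = -U**2)
(364 + M(-8, 14))**2 = (364 - 1*14**2)**2 = (364 - 1*196)**2 = (364 - 196)**2 = 168**2 = 28224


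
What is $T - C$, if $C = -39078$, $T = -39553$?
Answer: $-475$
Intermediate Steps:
$T - C = -39553 - -39078 = -39553 + 39078 = -475$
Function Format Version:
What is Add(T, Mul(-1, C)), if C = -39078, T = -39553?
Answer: -475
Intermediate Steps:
Add(T, Mul(-1, C)) = Add(-39553, Mul(-1, -39078)) = Add(-39553, 39078) = -475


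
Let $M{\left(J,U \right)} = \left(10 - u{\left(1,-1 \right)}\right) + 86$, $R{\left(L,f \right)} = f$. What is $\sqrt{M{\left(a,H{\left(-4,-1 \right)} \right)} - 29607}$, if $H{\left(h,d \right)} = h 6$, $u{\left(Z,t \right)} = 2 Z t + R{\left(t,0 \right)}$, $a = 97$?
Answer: $i \sqrt{29509} \approx 171.78 i$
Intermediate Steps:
$u{\left(Z,t \right)} = 2 Z t$ ($u{\left(Z,t \right)} = 2 Z t + 0 = 2 Z t$)
$H{\left(h,d \right)} = 6 h$
$M{\left(J,U \right)} = 98$ ($M{\left(J,U \right)} = \left(10 - 2 \cdot 1 \left(-1\right)\right) + 86 = \left(10 - -2\right) + 86 = \left(10 + 2\right) + 86 = 12 + 86 = 98$)
$\sqrt{M{\left(a,H{\left(-4,-1 \right)} \right)} - 29607} = \sqrt{98 - 29607} = \sqrt{-29509} = i \sqrt{29509}$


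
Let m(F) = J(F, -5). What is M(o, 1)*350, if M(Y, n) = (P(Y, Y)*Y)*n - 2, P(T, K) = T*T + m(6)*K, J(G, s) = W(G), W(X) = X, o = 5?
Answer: 95550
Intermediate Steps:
J(G, s) = G
m(F) = F
P(T, K) = T**2 + 6*K (P(T, K) = T*T + 6*K = T**2 + 6*K)
M(Y, n) = -2 + Y*n*(Y**2 + 6*Y) (M(Y, n) = ((Y**2 + 6*Y)*Y)*n - 2 = (Y*(Y**2 + 6*Y))*n - 2 = Y*n*(Y**2 + 6*Y) - 2 = -2 + Y*n*(Y**2 + 6*Y))
M(o, 1)*350 = (-2 + 1*5**2*(6 + 5))*350 = (-2 + 1*25*11)*350 = (-2 + 275)*350 = 273*350 = 95550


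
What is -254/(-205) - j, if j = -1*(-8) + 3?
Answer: -2001/205 ≈ -9.7610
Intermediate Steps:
j = 11 (j = 8 + 3 = 11)
-254/(-205) - j = -254/(-205) - 1*11 = -254*(-1/205) - 11 = 254/205 - 11 = -2001/205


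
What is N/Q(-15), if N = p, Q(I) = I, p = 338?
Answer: -338/15 ≈ -22.533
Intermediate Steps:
N = 338
N/Q(-15) = 338/(-15) = 338*(-1/15) = -338/15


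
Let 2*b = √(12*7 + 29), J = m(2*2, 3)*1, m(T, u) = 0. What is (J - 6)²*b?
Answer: 18*√113 ≈ 191.34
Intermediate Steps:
J = 0 (J = 0*1 = 0)
b = √113/2 (b = √(12*7 + 29)/2 = √(84 + 29)/2 = √113/2 ≈ 5.3151)
(J - 6)²*b = (0 - 6)²*(√113/2) = (-6)²*(√113/2) = 36*(√113/2) = 18*√113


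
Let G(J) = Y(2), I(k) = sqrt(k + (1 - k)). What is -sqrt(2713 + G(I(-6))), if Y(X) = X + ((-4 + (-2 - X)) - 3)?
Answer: -52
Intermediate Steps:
Y(X) = -9 (Y(X) = X + ((-6 - X) - 3) = X + (-9 - X) = -9)
I(k) = 1 (I(k) = sqrt(1) = 1)
G(J) = -9
-sqrt(2713 + G(I(-6))) = -sqrt(2713 - 9) = -sqrt(2704) = -1*52 = -52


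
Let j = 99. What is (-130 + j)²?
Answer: 961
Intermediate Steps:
(-130 + j)² = (-130 + 99)² = (-31)² = 961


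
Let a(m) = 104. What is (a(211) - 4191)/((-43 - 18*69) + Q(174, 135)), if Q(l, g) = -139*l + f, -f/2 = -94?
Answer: 4087/25283 ≈ 0.16165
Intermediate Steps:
f = 188 (f = -2*(-94) = 188)
Q(l, g) = 188 - 139*l (Q(l, g) = -139*l + 188 = 188 - 139*l)
(a(211) - 4191)/((-43 - 18*69) + Q(174, 135)) = (104 - 4191)/((-43 - 18*69) + (188 - 139*174)) = -4087/((-43 - 1242) + (188 - 24186)) = -4087/(-1285 - 23998) = -4087/(-25283) = -4087*(-1/25283) = 4087/25283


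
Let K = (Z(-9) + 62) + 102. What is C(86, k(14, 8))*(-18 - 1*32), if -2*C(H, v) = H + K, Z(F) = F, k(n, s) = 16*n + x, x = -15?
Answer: 6025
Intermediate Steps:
k(n, s) = -15 + 16*n (k(n, s) = 16*n - 15 = -15 + 16*n)
K = 155 (K = (-9 + 62) + 102 = 53 + 102 = 155)
C(H, v) = -155/2 - H/2 (C(H, v) = -(H + 155)/2 = -(155 + H)/2 = -155/2 - H/2)
C(86, k(14, 8))*(-18 - 1*32) = (-155/2 - ½*86)*(-18 - 1*32) = (-155/2 - 43)*(-18 - 32) = -241/2*(-50) = 6025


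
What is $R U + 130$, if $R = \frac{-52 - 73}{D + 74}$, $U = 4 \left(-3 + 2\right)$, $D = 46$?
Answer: $\frac{805}{6} \approx 134.17$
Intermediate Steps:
$U = -4$ ($U = 4 \left(-1\right) = -4$)
$R = - \frac{25}{24}$ ($R = \frac{-52 - 73}{46 + 74} = - \frac{125}{120} = \left(-125\right) \frac{1}{120} = - \frac{25}{24} \approx -1.0417$)
$R U + 130 = \left(- \frac{25}{24}\right) \left(-4\right) + 130 = \frac{25}{6} + 130 = \frac{805}{6}$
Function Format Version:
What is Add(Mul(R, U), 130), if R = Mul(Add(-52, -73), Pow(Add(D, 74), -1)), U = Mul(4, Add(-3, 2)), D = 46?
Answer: Rational(805, 6) ≈ 134.17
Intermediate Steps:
U = -4 (U = Mul(4, -1) = -4)
R = Rational(-25, 24) (R = Mul(Add(-52, -73), Pow(Add(46, 74), -1)) = Mul(-125, Pow(120, -1)) = Mul(-125, Rational(1, 120)) = Rational(-25, 24) ≈ -1.0417)
Add(Mul(R, U), 130) = Add(Mul(Rational(-25, 24), -4), 130) = Add(Rational(25, 6), 130) = Rational(805, 6)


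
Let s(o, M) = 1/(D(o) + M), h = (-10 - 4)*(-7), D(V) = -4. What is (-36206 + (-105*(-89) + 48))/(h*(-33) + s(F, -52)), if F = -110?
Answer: 1501528/181105 ≈ 8.2909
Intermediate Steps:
h = 98 (h = -14*(-7) = 98)
s(o, M) = 1/(-4 + M)
(-36206 + (-105*(-89) + 48))/(h*(-33) + s(F, -52)) = (-36206 + (-105*(-89) + 48))/(98*(-33) + 1/(-4 - 52)) = (-36206 + (9345 + 48))/(-3234 + 1/(-56)) = (-36206 + 9393)/(-3234 - 1/56) = -26813/(-181105/56) = -26813*(-56/181105) = 1501528/181105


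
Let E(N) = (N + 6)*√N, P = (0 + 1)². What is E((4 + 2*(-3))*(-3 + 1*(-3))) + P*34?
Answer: 34 + 36*√3 ≈ 96.354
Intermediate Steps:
P = 1 (P = 1² = 1)
E(N) = √N*(6 + N) (E(N) = (6 + N)*√N = √N*(6 + N))
E((4 + 2*(-3))*(-3 + 1*(-3))) + P*34 = √((4 + 2*(-3))*(-3 + 1*(-3)))*(6 + (4 + 2*(-3))*(-3 + 1*(-3))) + 1*34 = √((4 - 6)*(-3 - 3))*(6 + (4 - 6)*(-3 - 3)) + 34 = √(-2*(-6))*(6 - 2*(-6)) + 34 = √12*(6 + 12) + 34 = (2*√3)*18 + 34 = 36*√3 + 34 = 34 + 36*√3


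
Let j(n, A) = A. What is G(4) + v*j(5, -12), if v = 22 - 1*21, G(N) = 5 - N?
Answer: -11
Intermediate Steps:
v = 1 (v = 22 - 21 = 1)
G(4) + v*j(5, -12) = (5 - 1*4) + 1*(-12) = (5 - 4) - 12 = 1 - 12 = -11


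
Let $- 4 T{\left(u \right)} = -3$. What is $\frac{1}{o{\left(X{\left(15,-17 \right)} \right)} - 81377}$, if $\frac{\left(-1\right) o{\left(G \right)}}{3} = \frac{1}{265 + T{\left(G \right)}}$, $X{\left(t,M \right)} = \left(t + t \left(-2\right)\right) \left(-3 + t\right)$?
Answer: $- \frac{1063}{86503763} \approx -1.2288 \cdot 10^{-5}$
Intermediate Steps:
$T{\left(u \right)} = \frac{3}{4}$ ($T{\left(u \right)} = \left(- \frac{1}{4}\right) \left(-3\right) = \frac{3}{4}$)
$X{\left(t,M \right)} = - t \left(-3 + t\right)$ ($X{\left(t,M \right)} = \left(t - 2 t\right) \left(-3 + t\right) = - t \left(-3 + t\right)$)
$o{\left(G \right)} = - \frac{12}{1063}$ ($o{\left(G \right)} = - \frac{3}{265 + \frac{3}{4}} = - \frac{3}{\frac{1063}{4}} = \left(-3\right) \frac{4}{1063} = - \frac{12}{1063}$)
$\frac{1}{o{\left(X{\left(15,-17 \right)} \right)} - 81377} = \frac{1}{- \frac{12}{1063} - 81377} = \frac{1}{- \frac{86503763}{1063}} = - \frac{1063}{86503763}$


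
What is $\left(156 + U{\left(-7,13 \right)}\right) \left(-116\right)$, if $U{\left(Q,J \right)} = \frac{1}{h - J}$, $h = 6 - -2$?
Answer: $- \frac{90364}{5} \approx -18073.0$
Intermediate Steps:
$h = 8$ ($h = 6 + 2 = 8$)
$U{\left(Q,J \right)} = \frac{1}{8 - J}$
$\left(156 + U{\left(-7,13 \right)}\right) \left(-116\right) = \left(156 - \frac{1}{-8 + 13}\right) \left(-116\right) = \left(156 - \frac{1}{5}\right) \left(-116\right) = \frac{779}{5} \left(-116\right) = - \frac{90364}{5}$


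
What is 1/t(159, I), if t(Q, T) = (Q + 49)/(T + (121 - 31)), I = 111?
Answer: 201/208 ≈ 0.96635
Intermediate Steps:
t(Q, T) = (49 + Q)/(90 + T) (t(Q, T) = (49 + Q)/(T + 90) = (49 + Q)/(90 + T))
1/t(159, I) = 1/((49 + 159)/(90 + 111)) = 1/(208/201) = 201/208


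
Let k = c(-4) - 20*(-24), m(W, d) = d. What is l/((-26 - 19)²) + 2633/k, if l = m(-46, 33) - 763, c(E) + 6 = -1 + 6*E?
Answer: 1000811/181845 ≈ 5.5036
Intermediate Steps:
c(E) = -7 + 6*E (c(E) = -6 + (-1 + 6*E) = -7 + 6*E)
l = -730 (l = 33 - 763 = -730)
k = 449 (k = (-7 + 6*(-4)) - 20*(-24) = (-7 - 24) + 480 = -31 + 480 = 449)
l/((-26 - 19)²) + 2633/k = -730/(-26 - 19)² + 2633/449 = -730/((-45)²) + 2633*(1/449) = -730/2025 + 2633/449 = -730*1/2025 + 2633/449 = -146/405 + 2633/449 = 1000811/181845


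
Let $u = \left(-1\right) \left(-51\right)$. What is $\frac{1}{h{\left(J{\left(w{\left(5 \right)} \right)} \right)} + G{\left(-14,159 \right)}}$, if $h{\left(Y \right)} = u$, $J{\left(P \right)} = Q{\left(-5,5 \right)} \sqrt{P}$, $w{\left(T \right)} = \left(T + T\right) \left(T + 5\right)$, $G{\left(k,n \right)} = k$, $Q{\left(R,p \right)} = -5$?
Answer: $\frac{1}{37} \approx 0.027027$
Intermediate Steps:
$u = 51$
$w{\left(T \right)} = 2 T \left(5 + T\right)$
$J{\left(P \right)} = - 5 \sqrt{P}$
$h{\left(Y \right)} = 51$
$\frac{1}{h{\left(J{\left(w{\left(5 \right)} \right)} \right)} + G{\left(-14,159 \right)}} = \frac{1}{51 - 14} = \frac{1}{37}$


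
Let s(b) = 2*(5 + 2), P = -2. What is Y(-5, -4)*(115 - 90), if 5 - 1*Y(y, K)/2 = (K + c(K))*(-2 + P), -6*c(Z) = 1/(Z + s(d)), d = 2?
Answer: -1660/3 ≈ -553.33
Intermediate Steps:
s(b) = 14 (s(b) = 2*7 = 14)
c(Z) = -1/(6*(14 + Z)) (c(Z) = -1/(6*(Z + 14)) = -1/(6*(14 + Z)))
Y(y, K) = 10 - 8/(84 + 6*K) + 8*K (Y(y, K) = 10 - 2*(K - 1/(84 + 6*K))*(-2 - 2) = 10 - 2*(K - 1/(84 + 6*K))*(-4) = 10 - 2*(-4*K + 4/(84 + 6*K)) = 10 + (-8/(84 + 6*K) + 8*K) = 10 - 8/(84 + 6*K) + 8*K)
Y(-5, -4)*(115 - 90) = (2*(208 + 12*(-4)² + 183*(-4))/(3*(14 - 4)))*(115 - 90) = ((⅔)*(208 + 12*16 - 732)/10)*25 = ((⅔)*(⅒)*(208 + 192 - 732))*25 = ((⅔)*(⅒)*(-332))*25 = -332/15*25 = -1660/3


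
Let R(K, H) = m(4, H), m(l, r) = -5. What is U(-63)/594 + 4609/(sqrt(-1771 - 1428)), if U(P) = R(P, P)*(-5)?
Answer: 25/594 - 4609*I*sqrt(3199)/3199 ≈ 0.042088 - 81.489*I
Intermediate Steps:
R(K, H) = -5
U(P) = 25 (U(P) = -5*(-5) = 25)
U(-63)/594 + 4609/(sqrt(-1771 - 1428)) = 25/594 + 4609/(sqrt(-1771 - 1428)) = 25*(1/594) + 4609/(sqrt(-3199)) = 25/594 + 4609/((I*sqrt(3199))) = 25/594 + 4609*(-I*sqrt(3199)/3199) = 25/594 - 4609*I*sqrt(3199)/3199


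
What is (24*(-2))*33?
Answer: -1584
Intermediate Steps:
(24*(-2))*33 = -48*33 = -1584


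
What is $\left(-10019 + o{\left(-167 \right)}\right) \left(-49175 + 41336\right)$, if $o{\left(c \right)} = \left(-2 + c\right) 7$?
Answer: $87812478$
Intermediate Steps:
$o{\left(c \right)} = -14 + 7 c$
$\left(-10019 + o{\left(-167 \right)}\right) \left(-49175 + 41336\right) = \left(-10019 + \left(-14 + 7 \left(-167\right)\right)\right) \left(-49175 + 41336\right) = \left(-10019 - 1183\right) \left(-7839\right) = \left(-11202\right) \left(-7839\right) = 87812478$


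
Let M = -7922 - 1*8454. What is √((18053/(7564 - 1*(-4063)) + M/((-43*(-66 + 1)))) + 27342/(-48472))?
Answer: 3*I*√1712733764826130991945/56257754410 ≈ 2.2069*I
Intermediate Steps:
M = -16376 (M = -7922 - 8454 = -16376)
√((18053/(7564 - 1*(-4063)) + M/((-43*(-66 + 1)))) + 27342/(-48472)) = √((18053/(7564 - 1*(-4063)) - 16376*(-1/(43*(-66 + 1)))) + 27342/(-48472)) = √((18053/(7564 + 4063) - 16376/((-43*(-65)))) + 27342*(-1/48472)) = √((18053/11627 - 16376/2795) - 13671/24236) = √((18053*(1/11627) - 16376*1/2795) - 13671/24236) = √((2579/1661 - 16376/2795) - 13671/24236) = √(-19992231/4642495 - 13671/24236) = √(-547999259661/112515508820) = 3*I*√1712733764826130991945/56257754410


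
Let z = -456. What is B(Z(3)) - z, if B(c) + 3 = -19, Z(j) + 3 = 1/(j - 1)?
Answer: 434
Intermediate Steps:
Z(j) = -3 + 1/(-1 + j) (Z(j) = -3 + 1/(j - 1) = -3 + 1/(-1 + j))
B(c) = -22 (B(c) = -3 - 19 = -22)
B(Z(3)) - z = -22 - 1*(-456) = -22 + 456 = 434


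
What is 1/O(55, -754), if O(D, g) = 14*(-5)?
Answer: -1/70 ≈ -0.014286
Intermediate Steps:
O(D, g) = -70
1/O(55, -754) = 1/(-70) = -1/70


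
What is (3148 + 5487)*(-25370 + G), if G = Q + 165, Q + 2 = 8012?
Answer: -148478825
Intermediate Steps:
Q = 8010 (Q = -2 + 8012 = 8010)
G = 8175 (G = 8010 + 165 = 8175)
(3148 + 5487)*(-25370 + G) = (3148 + 5487)*(-25370 + 8175) = 8635*(-17195) = -148478825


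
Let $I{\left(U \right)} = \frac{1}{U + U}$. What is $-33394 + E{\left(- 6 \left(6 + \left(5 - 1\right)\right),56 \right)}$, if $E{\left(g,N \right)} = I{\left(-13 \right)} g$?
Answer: $- \frac{434092}{13} \approx -33392.0$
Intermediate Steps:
$I{\left(U \right)} = \frac{1}{2 U}$
$E{\left(g,N \right)} = - \frac{g}{26}$ ($E{\left(g,N \right)} = \frac{1}{2 \left(-13\right)} g = \frac{1}{2} \left(- \frac{1}{13}\right) g = - \frac{g}{26}$)
$-33394 + E{\left(- 6 \left(6 + \left(5 - 1\right)\right),56 \right)} = -33394 - \frac{\left(-6\right) \left(6 + \left(5 - 1\right)\right)}{26} = -33394 - \frac{\left(-6\right) \left(6 + 4\right)}{26} = -33394 - \frac{\left(-6\right) 10}{26} = -33394 - - \frac{30}{13} = -33394 + \frac{30}{13} = - \frac{434092}{13}$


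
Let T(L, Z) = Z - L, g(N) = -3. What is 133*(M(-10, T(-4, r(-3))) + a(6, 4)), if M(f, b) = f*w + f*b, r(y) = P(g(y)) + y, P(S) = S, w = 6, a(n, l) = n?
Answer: -4522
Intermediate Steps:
r(y) = -3 + y
M(f, b) = 6*f + b*f (M(f, b) = f*6 + f*b = 6*f + b*f)
133*(M(-10, T(-4, r(-3))) + a(6, 4)) = 133*(-10*(6 + ((-3 - 3) - 1*(-4))) + 6) = 133*(-10*(6 + (-6 + 4)) + 6) = 133*(-10*(6 - 2) + 6) = 133*(-10*4 + 6) = 133*(-40 + 6) = 133*(-34) = -4522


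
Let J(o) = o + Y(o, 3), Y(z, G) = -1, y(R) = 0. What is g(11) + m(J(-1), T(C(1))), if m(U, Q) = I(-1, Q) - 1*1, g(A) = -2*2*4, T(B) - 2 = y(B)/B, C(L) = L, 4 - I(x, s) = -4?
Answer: -9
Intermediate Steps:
I(x, s) = 8 (I(x, s) = 4 - 1*(-4) = 4 + 4 = 8)
J(o) = -1 + o (J(o) = o - 1 = -1 + o)
T(B) = 2 (T(B) = 2 + 0/B = 2 + 0 = 2)
g(A) = -16 (g(A) = -4*4 = -16)
m(U, Q) = 7 (m(U, Q) = 8 - 1*1 = 8 - 1 = 7)
g(11) + m(J(-1), T(C(1))) = -16 + 7 = -9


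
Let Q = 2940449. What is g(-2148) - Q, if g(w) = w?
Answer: -2942597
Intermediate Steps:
g(-2148) - Q = -2148 - 1*2940449 = -2148 - 2940449 = -2942597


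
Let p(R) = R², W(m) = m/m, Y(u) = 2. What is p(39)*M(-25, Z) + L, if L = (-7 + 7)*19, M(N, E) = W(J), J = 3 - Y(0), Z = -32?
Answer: 1521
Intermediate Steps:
J = 1 (J = 3 - 1*2 = 3 - 2 = 1)
W(m) = 1
M(N, E) = 1
L = 0 (L = 0*19 = 0)
p(39)*M(-25, Z) + L = 39²*1 + 0 = 1521*1 + 0 = 1521 + 0 = 1521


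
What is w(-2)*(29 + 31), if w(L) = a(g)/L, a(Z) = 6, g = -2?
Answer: -180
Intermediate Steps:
w(L) = 6/L
w(-2)*(29 + 31) = (6/(-2))*(29 + 31) = (6*(-½))*60 = -3*60 = -180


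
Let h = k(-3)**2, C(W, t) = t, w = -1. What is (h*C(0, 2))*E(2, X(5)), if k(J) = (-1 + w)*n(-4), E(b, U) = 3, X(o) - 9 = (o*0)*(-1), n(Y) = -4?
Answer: 384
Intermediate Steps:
X(o) = 9 (X(o) = 9 + (o*0)*(-1) = 9 + 0*(-1) = 9 + 0 = 9)
k(J) = 8 (k(J) = (-1 - 1)*(-4) = -2*(-4) = 8)
h = 64 (h = 8**2 = 64)
(h*C(0, 2))*E(2, X(5)) = (64*2)*3 = 128*3 = 384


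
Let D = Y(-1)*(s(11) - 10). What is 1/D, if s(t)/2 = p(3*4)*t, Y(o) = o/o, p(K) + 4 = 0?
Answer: -1/98 ≈ -0.010204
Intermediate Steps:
p(K) = -4 (p(K) = -4 + 0 = -4)
Y(o) = 1
s(t) = -8*t (s(t) = 2*(-4*t) = -8*t)
D = -98 (D = 1*(-8*11 - 10) = 1*(-88 - 10) = 1*(-98) = -98)
1/D = 1/(-98) = -1/98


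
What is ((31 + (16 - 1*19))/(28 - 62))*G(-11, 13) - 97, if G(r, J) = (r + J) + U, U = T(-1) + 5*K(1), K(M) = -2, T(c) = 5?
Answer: -1607/17 ≈ -94.529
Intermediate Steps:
U = -5 (U = 5 + 5*(-2) = 5 - 10 = -5)
G(r, J) = -5 + J + r (G(r, J) = (r + J) - 5 = (J + r) - 5 = -5 + J + r)
((31 + (16 - 1*19))/(28 - 62))*G(-11, 13) - 97 = ((31 + (16 - 1*19))/(28 - 62))*(-5 + 13 - 11) - 97 = ((31 + (16 - 19))/(-34))*(-3) - 97 = ((31 - 3)*(-1/34))*(-3) - 97 = (28*(-1/34))*(-3) - 97 = -14/17*(-3) - 97 = 42/17 - 97 = -1607/17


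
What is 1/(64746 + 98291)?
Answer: 1/163037 ≈ 6.1336e-6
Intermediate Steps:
1/(64746 + 98291) = 1/163037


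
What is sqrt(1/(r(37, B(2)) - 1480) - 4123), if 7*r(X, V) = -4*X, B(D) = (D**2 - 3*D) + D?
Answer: I*sqrt(113813437857)/5254 ≈ 64.211*I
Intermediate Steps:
B(D) = D**2 - 2*D
r(X, V) = -4*X/7 (r(X, V) = (-4*X)/7 = -4*X/7)
sqrt(1/(r(37, B(2)) - 1480) - 4123) = sqrt(1/(-4/7*37 - 1480) - 4123) = sqrt(1/(-148/7 - 1480) - 4123) = sqrt(1/(-10508/7) - 4123) = sqrt(-7/10508 - 4123) = sqrt(-43324491/10508) = I*sqrt(113813437857)/5254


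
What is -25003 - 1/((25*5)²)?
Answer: -390671876/15625 ≈ -25003.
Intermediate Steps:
-25003 - 1/((25*5)²) = -25003 - 1/(125²) = -25003 - 1/15625 = -390671876/15625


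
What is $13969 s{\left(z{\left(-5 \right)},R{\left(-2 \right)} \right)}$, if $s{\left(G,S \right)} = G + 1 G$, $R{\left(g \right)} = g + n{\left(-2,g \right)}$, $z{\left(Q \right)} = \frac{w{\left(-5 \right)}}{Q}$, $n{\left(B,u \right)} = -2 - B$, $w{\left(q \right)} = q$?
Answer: $27938$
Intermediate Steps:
$z{\left(Q \right)} = - \frac{5}{Q}$
$R{\left(g \right)} = g$ ($R{\left(g \right)} = g - 0 = g + \left(-2 + 2\right) = g + 0 = g$)
$s{\left(G,S \right)} = 2 G$ ($s{\left(G,S \right)} = G + G = 2 G$)
$13969 s{\left(z{\left(-5 \right)},R{\left(-2 \right)} \right)} = 13969 \cdot 2 \left(- \frac{5}{-5}\right) = 13969 \cdot 2 \left(\left(-5\right) \left(- \frac{1}{5}\right)\right) = 13969 \cdot 2 \cdot 1 = 13969 \cdot 2 = 27938$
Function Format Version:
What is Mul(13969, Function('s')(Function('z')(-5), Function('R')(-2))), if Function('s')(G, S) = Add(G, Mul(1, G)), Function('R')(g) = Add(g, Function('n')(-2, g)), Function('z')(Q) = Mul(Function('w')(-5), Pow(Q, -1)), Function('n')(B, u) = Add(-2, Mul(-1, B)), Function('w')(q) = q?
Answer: 27938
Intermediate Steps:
Function('z')(Q) = Mul(-5, Pow(Q, -1))
Function('R')(g) = g (Function('R')(g) = Add(g, Add(-2, Mul(-1, -2))) = Add(g, Add(-2, 2)) = Add(g, 0) = g)
Function('s')(G, S) = Mul(2, G) (Function('s')(G, S) = Add(G, G) = Mul(2, G))
Mul(13969, Function('s')(Function('z')(-5), Function('R')(-2))) = Mul(13969, Mul(2, Mul(-5, Pow(-5, -1)))) = Mul(13969, Mul(2, Mul(-5, Rational(-1, 5)))) = Mul(13969, Mul(2, 1)) = Mul(13969, 2) = 27938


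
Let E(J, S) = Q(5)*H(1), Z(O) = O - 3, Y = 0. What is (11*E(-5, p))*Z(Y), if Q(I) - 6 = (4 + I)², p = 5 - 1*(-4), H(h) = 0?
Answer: 0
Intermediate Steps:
p = 9 (p = 5 + 4 = 9)
Q(I) = 6 + (4 + I)²
Z(O) = -3 + O
E(J, S) = 0 (E(J, S) = (6 + (4 + 5)²)*0 = (6 + 9²)*0 = (6 + 81)*0 = 87*0 = 0)
(11*E(-5, p))*Z(Y) = (11*0)*(-3 + 0) = 0*(-3) = 0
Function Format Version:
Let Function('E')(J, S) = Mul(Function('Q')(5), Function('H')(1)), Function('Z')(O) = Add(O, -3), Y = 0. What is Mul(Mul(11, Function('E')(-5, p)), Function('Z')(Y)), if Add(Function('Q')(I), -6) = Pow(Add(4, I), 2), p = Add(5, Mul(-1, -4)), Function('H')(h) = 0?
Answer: 0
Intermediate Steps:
p = 9 (p = Add(5, 4) = 9)
Function('Q')(I) = Add(6, Pow(Add(4, I), 2))
Function('Z')(O) = Add(-3, O)
Function('E')(J, S) = 0 (Function('E')(J, S) = Mul(Add(6, Pow(Add(4, 5), 2)), 0) = Mul(Add(6, Pow(9, 2)), 0) = Mul(Add(6, 81), 0) = Mul(87, 0) = 0)
Mul(Mul(11, Function('E')(-5, p)), Function('Z')(Y)) = Mul(Mul(11, 0), Add(-3, 0)) = Mul(0, -3) = 0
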